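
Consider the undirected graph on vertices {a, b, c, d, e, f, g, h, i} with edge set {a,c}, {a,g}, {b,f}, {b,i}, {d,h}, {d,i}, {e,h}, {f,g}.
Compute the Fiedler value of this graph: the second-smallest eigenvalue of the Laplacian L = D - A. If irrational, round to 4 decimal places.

0.1206

With the vertex order [a, b, c, d, e, f, g, h, i], the degrees are [2, 2, 1, 2, 1, 2, 2, 2, 2], giving D = diag(2, 2, 1, 2, 1, 2, 2, 2, 2) and L = D - A. The sorted Laplacian eigenvalues are [0, 0.1206, 0.4679, 1, 1.6527, 2.3473, 3, 3.5321, 3.8794]; the algebraic connectivity is the second entry, 0.1206. There is one zero in the spectrum, matching the 1 component.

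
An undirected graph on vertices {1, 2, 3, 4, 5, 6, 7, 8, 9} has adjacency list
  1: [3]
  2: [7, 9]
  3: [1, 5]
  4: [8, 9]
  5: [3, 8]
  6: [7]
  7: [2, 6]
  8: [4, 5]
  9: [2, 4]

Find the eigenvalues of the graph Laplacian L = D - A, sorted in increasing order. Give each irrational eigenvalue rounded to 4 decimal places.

With the vertex order [1, 2, 3, 4, 5, 6, 7, 8, 9], the degrees are [1, 2, 2, 2, 2, 1, 2, 2, 2], giving D = diag(1, 2, 2, 2, 2, 1, 2, 2, 2) and L = D - A. L is symmetric positive semidefinite, so every eigenvalue is real and nonnegative. The single zero eigenvalue shows the graph is connected. By the matrix-tree theorem the graph has (1/9) * product of the nonzero eigenvalues = 1 spanning tree.

[0, 0.1206, 0.4679, 1, 1.6527, 2.3473, 3, 3.5321, 3.8794]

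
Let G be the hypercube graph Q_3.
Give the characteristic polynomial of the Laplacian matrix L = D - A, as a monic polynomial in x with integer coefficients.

The graph has 8 vertices and degree multiset [3, 3, 3, 3, 3, 3, 3, 3]; D is the diagonal matrix of degrees and L = D - A. L has integer entries, so p(x) = det(xI - L) has integer coefficients. Expanding the determinant yields x^8 - 24x^7 + 240x^6 - 1296x^5 + 4080x^4 - 7488x^3 + 7424x^2 - 3072x. The coefficient of x^7 equals -trace(L) = -24, matching the sum of degrees. The largest eigenvalue, 6, is at most the vertex count 8. There is one zero in the spectrum, matching the 1 component.

x^8 - 24x^7 + 240x^6 - 1296x^5 + 4080x^4 - 7488x^3 + 7424x^2 - 3072x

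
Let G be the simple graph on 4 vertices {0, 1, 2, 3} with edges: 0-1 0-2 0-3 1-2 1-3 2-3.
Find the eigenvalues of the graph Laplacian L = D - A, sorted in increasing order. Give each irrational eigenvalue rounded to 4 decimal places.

Each diagonal entry of L is the vertex degree and each off-diagonal entry is -1 where an edge is present, 0 otherwise; in the order [0, 1, 2, 3] the diagonal is [3, 3, 3, 3]. The multiplicity of 0 as a Laplacian eigenvalue equals the number of connected components. The single zero eigenvalue shows the graph is connected.

[0, 4, 4, 4]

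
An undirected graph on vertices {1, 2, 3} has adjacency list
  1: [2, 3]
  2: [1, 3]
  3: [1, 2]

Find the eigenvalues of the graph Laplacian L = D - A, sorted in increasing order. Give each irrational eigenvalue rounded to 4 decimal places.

[0, 3, 3]

Each diagonal entry of L is the vertex degree and each off-diagonal entry is -1 where an edge is present, 0 otherwise; in the order [1, 2, 3] the diagonal is [2, 2, 2]. Since every row of L sums to 0, the all-ones vector is in the kernel and 0 is an eigenvalue. The eigenvalues sum to 6, which equals trace(L) = 2|E|. By the matrix-tree theorem the graph has (1/3) * product of the nonzero eigenvalues = 3 spanning trees.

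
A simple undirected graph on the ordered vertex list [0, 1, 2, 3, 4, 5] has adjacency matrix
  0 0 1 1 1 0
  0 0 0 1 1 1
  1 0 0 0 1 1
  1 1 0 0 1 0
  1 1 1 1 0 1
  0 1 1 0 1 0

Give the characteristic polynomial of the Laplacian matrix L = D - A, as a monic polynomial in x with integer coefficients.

Reading degrees in the order [0, 1, 2, 3, 4, 5] gives [3, 3, 3, 3, 5, 3]; set D = diag(3, 3, 3, 3, 5, 3) and form L = D - A. Computing det(xI - L) by cofactor expansion (or equivalently via sum-over-permutations) gives x^6 - 20x^5 + 155x^4 - 580x^3 + 1045x^2 - 726x. The coefficient of x^5 equals -trace(L) = -20, matching the sum of degrees. There is one zero in the spectrum, matching the 1 component.

x^6 - 20x^5 + 155x^4 - 580x^3 + 1045x^2 - 726x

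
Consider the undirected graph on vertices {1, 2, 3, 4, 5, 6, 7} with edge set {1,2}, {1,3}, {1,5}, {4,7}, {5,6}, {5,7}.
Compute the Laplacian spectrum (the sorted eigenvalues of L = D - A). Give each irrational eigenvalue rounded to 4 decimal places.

[0, 0.3217, 0.6802, 1, 2.1397, 3.2297, 4.6287]

With the vertex order [1, 2, 3, 4, 5, 6, 7], the degrees are [3, 1, 1, 1, 3, 1, 2], giving D = diag(3, 1, 1, 1, 3, 1, 2) and L = D - A. Diagonalising L (or applying a numerical eigensolver to the 7x7 matrix) gives the spectrum above. There is one zero in the spectrum, matching the 1 component.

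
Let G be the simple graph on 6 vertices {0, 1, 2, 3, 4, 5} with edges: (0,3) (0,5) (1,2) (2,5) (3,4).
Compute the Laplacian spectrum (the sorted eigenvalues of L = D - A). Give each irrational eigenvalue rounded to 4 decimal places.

[0, 0.2679, 1, 2, 3, 3.7321]

Each diagonal entry of L is the vertex degree and each off-diagonal entry is -1 where an edge is present, 0 otherwise; in the order [0, 1, 2, 3, 4, 5] the diagonal is [2, 1, 2, 2, 1, 2]. Since every row of L sums to 0, the all-ones vector is in the kernel and 0 is an eigenvalue. The eigenvalues sum to 10, which equals trace(L) = 2|E|. By the matrix-tree theorem the graph has (1/6) * product of the nonzero eigenvalues = 1 spanning tree.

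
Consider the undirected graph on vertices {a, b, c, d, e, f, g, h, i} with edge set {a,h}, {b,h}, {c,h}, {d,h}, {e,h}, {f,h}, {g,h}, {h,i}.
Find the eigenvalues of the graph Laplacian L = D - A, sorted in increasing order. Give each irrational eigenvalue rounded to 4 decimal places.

With the vertex order [a, b, c, d, e, f, g, h, i], the degrees are [1, 1, 1, 1, 1, 1, 1, 8, 1], giving D = diag(1, 1, 1, 1, 1, 1, 1, 8, 1) and L = D - A. Since every row of L sums to 0, the all-ones vector is in the kernel and 0 is an eigenvalue. The single zero eigenvalue shows the graph is connected.

[0, 1, 1, 1, 1, 1, 1, 1, 9]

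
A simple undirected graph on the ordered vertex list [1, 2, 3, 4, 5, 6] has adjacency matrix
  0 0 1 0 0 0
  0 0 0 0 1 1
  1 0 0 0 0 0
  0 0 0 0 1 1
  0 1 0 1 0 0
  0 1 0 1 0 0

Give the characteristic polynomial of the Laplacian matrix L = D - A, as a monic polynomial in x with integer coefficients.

Reading degrees in the order [1, 2, 3, 4, 5, 6] gives [1, 2, 1, 2, 2, 2]; set D = diag(1, 2, 1, 2, 2, 2) and form L = D - A. Computing det(xI - L) by cofactor expansion (or equivalently via sum-over-permutations) gives x^6 - 10x^5 + 36x^4 - 56x^3 + 32x^2. The constant term is 0 because L is singular (the all-ones vector lies in its kernel). There are 2 zeros in the spectrum, matching the 2 components.

x^6 - 10x^5 + 36x^4 - 56x^3 + 32x^2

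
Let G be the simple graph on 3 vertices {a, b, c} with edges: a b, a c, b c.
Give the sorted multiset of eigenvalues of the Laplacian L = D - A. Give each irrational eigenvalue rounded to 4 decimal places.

[0, 3, 3]

With the vertex order [a, b, c], the degrees are [2, 2, 2], giving D = diag(2, 2, 2) and L = D - A. Since every row of L sums to 0, the all-ones vector is in the kernel and 0 is an eigenvalue. There is one zero in the spectrum, matching the 1 component.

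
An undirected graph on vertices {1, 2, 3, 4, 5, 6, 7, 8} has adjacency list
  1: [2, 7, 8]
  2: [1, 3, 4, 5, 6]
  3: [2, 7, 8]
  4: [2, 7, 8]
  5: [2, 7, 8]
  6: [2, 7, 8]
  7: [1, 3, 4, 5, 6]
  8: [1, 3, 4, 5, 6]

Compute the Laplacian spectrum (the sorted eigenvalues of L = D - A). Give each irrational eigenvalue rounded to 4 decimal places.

[0, 3, 3, 3, 3, 5, 5, 8]

With the vertex order [1, 2, 3, 4, 5, 6, 7, 8], the degrees are [3, 5, 3, 3, 3, 3, 5, 5], giving D = diag(3, 5, 3, 3, 3, 3, 5, 5) and L = D - A. L is symmetric positive semidefinite, so every eigenvalue is real and nonnegative. The single zero eigenvalue shows the graph is connected. By the matrix-tree theorem the graph has (1/8) * product of the nonzero eigenvalues = 2025 spanning trees. There is one zero in the spectrum, matching the 1 component.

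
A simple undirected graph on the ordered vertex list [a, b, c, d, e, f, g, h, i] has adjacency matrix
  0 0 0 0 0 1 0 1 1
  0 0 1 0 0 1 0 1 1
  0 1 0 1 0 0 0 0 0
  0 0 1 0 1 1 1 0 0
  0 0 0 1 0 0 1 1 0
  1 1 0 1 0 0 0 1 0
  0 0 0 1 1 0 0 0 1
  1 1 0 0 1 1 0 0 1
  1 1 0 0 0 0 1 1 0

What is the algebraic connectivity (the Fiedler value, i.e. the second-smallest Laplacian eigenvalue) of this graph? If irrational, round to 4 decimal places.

Reading degrees in the order [a, b, c, d, e, f, g, h, i] gives [3, 4, 2, 4, 3, 4, 3, 5, 4]; set D = diag(3, 4, 2, 4, 3, 4, 3, 5, 4) and form L = D - A. The smallest Laplacian eigenvalue is always 0. The next one, lambda_2 = 1.5820, measures how hard the graph is to disconnect: larger values mean better connectivity. The largest eigenvalue, 6.4755, is at most the vertex count 9.

1.5820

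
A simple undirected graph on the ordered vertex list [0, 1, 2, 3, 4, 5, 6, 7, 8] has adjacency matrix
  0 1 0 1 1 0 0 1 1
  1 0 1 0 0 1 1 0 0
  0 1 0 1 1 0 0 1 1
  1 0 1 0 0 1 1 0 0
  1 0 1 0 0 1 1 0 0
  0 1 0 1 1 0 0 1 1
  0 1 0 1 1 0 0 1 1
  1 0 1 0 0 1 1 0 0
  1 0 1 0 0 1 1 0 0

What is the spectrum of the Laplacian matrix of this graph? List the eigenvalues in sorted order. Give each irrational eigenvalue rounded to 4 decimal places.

[0, 4, 4, 4, 4, 5, 5, 5, 9]

With the vertex order [0, 1, 2, 3, 4, 5, 6, 7, 8], the degrees are [5, 4, 5, 4, 4, 5, 5, 4, 4], giving D = diag(5, 4, 5, 4, 4, 5, 5, 4, 4) and L = D - A. The multiplicity of 0 as a Laplacian eigenvalue equals the number of connected components. The eigenvalues sum to 40, which equals trace(L) = 2|E|.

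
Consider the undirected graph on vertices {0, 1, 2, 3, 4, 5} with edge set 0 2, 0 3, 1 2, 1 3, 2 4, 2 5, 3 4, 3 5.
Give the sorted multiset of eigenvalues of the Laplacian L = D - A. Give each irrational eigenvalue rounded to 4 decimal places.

[0, 2, 2, 2, 4, 6]

With the vertex order [0, 1, 2, 3, 4, 5], the degrees are [2, 2, 4, 4, 2, 2], giving D = diag(2, 2, 4, 4, 2, 2) and L = D - A. Diagonalising L (or applying a numerical eigensolver to the 6x6 matrix) gives the spectrum above. The eigenvalues sum to 16, which equals trace(L) = 2|E|. By the matrix-tree theorem the graph has (1/6) * product of the nonzero eigenvalues = 32 spanning trees.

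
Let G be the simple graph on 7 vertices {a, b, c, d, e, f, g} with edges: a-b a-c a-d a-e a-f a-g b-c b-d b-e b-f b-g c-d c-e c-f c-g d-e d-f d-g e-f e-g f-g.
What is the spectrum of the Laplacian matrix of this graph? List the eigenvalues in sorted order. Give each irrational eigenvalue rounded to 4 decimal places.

[0, 7, 7, 7, 7, 7, 7]

Each diagonal entry of L is the vertex degree and each off-diagonal entry is -1 where an edge is present, 0 otherwise; in the order [a, b, c, d, e, f, g] the diagonal is [6, 6, 6, 6, 6, 6, 6]. Since every row of L sums to 0, the all-ones vector is in the kernel and 0 is an eigenvalue. The single zero eigenvalue shows the graph is connected.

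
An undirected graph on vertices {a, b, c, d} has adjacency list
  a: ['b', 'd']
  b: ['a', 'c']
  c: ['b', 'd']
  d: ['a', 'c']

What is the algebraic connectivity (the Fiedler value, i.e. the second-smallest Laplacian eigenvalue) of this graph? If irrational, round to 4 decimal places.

Reading degrees in the order [a, b, c, d] gives [2, 2, 2, 2]; set D = diag(2, 2, 2, 2) and form L = D - A. The smallest Laplacian eigenvalue is always 0. The next one, lambda_2 = 2, measures how hard the graph is to disconnect: larger values mean better connectivity. The largest eigenvalue, 4, is at most the vertex count 4. The eigenvalues sum to 8, which equals trace(L) = 2|E|.

2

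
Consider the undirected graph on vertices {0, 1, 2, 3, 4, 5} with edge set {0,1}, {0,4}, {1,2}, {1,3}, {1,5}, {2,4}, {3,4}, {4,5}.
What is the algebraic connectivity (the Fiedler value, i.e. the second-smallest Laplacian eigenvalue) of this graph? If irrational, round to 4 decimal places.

Reading degrees in the order [0, 1, 2, 3, 4, 5] gives [2, 4, 2, 2, 4, 2]; set D = diag(2, 4, 2, 2, 4, 2) and form L = D - A. The sorted Laplacian eigenvalues are [0, 2, 2, 2, 4, 6]; the algebraic connectivity is the second entry, 2. There is one zero in the spectrum, matching the 1 component.

2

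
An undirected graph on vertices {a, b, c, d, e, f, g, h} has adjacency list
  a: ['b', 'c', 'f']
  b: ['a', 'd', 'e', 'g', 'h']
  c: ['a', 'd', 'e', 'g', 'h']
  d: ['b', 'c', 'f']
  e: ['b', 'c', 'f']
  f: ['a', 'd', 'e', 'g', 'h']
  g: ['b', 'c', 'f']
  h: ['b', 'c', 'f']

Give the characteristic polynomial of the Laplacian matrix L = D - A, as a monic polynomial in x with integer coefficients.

x^8 - 30x^7 + 375x^6 - 2540x^5 + 10095x^4 - 23598x^3 + 30105x^2 - 16200x

Reading degrees in the order [a, b, c, d, e, f, g, h] gives [3, 5, 5, 3, 3, 5, 3, 3]; set D = diag(3, 5, 5, 3, 3, 5, 3, 3) and form L = D - A. L has integer entries, so p(x) = det(xI - L) has integer coefficients. Expanding the determinant yields x^8 - 30x^7 + 375x^6 - 2540x^5 + 10095x^4 - 23598x^3 + 30105x^2 - 16200x. Since p(0) = det(-L) = 0, x divides p(x). The largest eigenvalue, 8, is at most the vertex count 8.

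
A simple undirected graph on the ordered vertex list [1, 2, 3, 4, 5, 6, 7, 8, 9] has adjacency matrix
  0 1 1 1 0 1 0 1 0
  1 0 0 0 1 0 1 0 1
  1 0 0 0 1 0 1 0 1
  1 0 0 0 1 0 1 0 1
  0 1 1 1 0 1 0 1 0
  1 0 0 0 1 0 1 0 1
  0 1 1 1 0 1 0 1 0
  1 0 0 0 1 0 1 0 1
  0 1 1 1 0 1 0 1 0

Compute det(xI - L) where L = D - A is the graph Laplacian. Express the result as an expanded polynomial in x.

x^9 - 40x^8 + 690x^7 - 6720x^6 + 40485x^5 - 154704x^4 + 366560x^3 - 492800x^2 + 288000x

With the vertex order [1, 2, 3, 4, 5, 6, 7, 8, 9], the degrees are [5, 4, 4, 4, 5, 4, 5, 4, 5], giving D = diag(5, 4, 4, 4, 5, 4, 5, 4, 5) and L = D - A. L has integer entries, so p(x) = det(xI - L) has integer coefficients. Expanding the determinant yields x^9 - 40x^8 + 690x^7 - 6720x^6 + 40485x^5 - 154704x^4 + 366560x^3 - 492800x^2 + 288000x. The coefficient of x^8 equals -trace(L) = -40, matching the sum of degrees. By the matrix-tree theorem the graph has (1/9) * product of the nonzero eigenvalues = 32000 spanning trees. The eigenvalues sum to 40, which equals trace(L) = 2|E|.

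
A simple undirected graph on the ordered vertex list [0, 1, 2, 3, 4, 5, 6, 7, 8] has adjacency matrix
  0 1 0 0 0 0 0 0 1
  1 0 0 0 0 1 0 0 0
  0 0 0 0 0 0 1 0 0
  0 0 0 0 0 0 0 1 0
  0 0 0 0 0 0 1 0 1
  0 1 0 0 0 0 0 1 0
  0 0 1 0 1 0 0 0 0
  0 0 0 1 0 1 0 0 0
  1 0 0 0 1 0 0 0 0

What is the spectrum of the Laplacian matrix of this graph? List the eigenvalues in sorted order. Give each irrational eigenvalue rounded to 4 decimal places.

[0, 0.1206, 0.4679, 1, 1.6527, 2.3473, 3, 3.5321, 3.8794]

Each diagonal entry of L is the vertex degree and each off-diagonal entry is -1 where an edge is present, 0 otherwise; in the order [0, 1, 2, 3, 4, 5, 6, 7, 8] the diagonal is [2, 2, 1, 1, 2, 2, 2, 2, 2]. Since every row of L sums to 0, the all-ones vector is in the kernel and 0 is an eigenvalue. The eigenvalues sum to 16, which equals trace(L) = 2|E|. By the matrix-tree theorem the graph has (1/9) * product of the nonzero eigenvalues = 1 spanning tree.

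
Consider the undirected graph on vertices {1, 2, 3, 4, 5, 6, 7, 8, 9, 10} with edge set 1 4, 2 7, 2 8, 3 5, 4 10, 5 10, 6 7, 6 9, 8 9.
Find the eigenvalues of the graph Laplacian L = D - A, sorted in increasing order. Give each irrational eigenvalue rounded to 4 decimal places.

[0, 0, 0.3820, 1.3820, 1.3820, 1.3820, 2.6180, 3.6180, 3.6180, 3.6180]

With the vertex order [1, 2, 3, 4, 5, 6, 7, 8, 9, 10], the degrees are [1, 2, 1, 2, 2, 2, 2, 2, 2, 2], giving D = diag(1, 2, 1, 2, 2, 2, 2, 2, 2, 2) and L = D - A. Diagonalising L (or applying a numerical eigensolver to the 10x10 matrix) gives the spectrum above. The 2 zero eigenvalues correspond to the 2 connected components. The eigenvalues sum to 18, which equals trace(L) = 2|E|. The largest eigenvalue, 3.6180, is at most the vertex count 10.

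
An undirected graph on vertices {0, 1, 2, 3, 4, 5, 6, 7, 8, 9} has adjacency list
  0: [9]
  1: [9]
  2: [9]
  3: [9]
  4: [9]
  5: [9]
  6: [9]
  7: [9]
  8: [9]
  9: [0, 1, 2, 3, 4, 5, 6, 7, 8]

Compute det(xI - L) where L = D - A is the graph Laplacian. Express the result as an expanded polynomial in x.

With the vertex order [0, 1, 2, 3, 4, 5, 6, 7, 8, 9], the degrees are [1, 1, 1, 1, 1, 1, 1, 1, 1, 9], giving D = diag(1, 1, 1, 1, 1, 1, 1, 1, 1, 9) and L = D - A. Computing det(xI - L) by cofactor expansion (or equivalently via sum-over-permutations) gives x^10 - 18x^9 + 108x^8 - 336x^7 + 630x^6 - 756x^5 + 588x^4 - 288x^3 + 81x^2 - 10x. The constant term is 0 because L is singular (the all-ones vector lies in its kernel).

x^10 - 18x^9 + 108x^8 - 336x^7 + 630x^6 - 756x^5 + 588x^4 - 288x^3 + 81x^2 - 10x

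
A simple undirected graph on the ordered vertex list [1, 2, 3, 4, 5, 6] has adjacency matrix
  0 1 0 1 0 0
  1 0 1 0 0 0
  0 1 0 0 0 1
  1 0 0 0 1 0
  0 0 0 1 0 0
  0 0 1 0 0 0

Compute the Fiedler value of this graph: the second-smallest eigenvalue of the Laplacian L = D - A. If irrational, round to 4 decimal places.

0.2679

Reading degrees in the order [1, 2, 3, 4, 5, 6] gives [2, 2, 2, 2, 1, 1]; set D = diag(2, 2, 2, 2, 1, 1) and form L = D - A. The smallest Laplacian eigenvalue is always 0. The next one, lambda_2 = 0.2679, measures how hard the graph is to disconnect: larger values mean better connectivity. The largest eigenvalue, 3.7321, is at most the vertex count 6. By the matrix-tree theorem the graph has (1/6) * product of the nonzero eigenvalues = 1 spanning tree.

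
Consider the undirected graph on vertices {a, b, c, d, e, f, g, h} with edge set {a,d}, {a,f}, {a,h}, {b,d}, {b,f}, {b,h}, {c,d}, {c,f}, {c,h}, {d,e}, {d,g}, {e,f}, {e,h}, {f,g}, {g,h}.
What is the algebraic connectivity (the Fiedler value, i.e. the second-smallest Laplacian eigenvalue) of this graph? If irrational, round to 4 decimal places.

Each diagonal entry of L is the vertex degree and each off-diagonal entry is -1 where an edge is present, 0 otherwise; in the order [a, b, c, d, e, f, g, h] the diagonal is [3, 3, 3, 5, 3, 5, 3, 5]. Computing the eigenvalues of L and sorting gives [0, 3, 3, 3, 3, 5, 5, 8]. The Fiedler value lambda_2 = 3 is strictly positive, so the graph is connected. The eigenvalues sum to 30, which equals trace(L) = 2|E|. By the matrix-tree theorem the graph has (1/8) * product of the nonzero eigenvalues = 2025 spanning trees.

3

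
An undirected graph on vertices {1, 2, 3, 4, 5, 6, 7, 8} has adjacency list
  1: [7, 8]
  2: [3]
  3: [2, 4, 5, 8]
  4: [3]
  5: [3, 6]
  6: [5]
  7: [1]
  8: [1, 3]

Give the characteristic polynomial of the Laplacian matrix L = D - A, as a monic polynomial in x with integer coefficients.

Reading degrees in the order [1, 2, 3, 4, 5, 6, 7, 8] gives [2, 1, 4, 1, 2, 1, 1, 2]; set D = diag(2, 1, 4, 1, 2, 1, 1, 2) and form L = D - A. L has integer entries, so p(x) = det(xI - L) has integer coefficients. Expanding the determinant yields x^8 - 14x^7 + 75x^6 - 198x^5 + 275x^4 - 198x^3 + 67x^2 - 8x. The coefficient of x^7 equals -trace(L) = -14, matching the sum of degrees. There is one zero in the spectrum, matching the 1 component. The eigenvalues sum to 14, which equals trace(L) = 2|E|.

x^8 - 14x^7 + 75x^6 - 198x^5 + 275x^4 - 198x^3 + 67x^2 - 8x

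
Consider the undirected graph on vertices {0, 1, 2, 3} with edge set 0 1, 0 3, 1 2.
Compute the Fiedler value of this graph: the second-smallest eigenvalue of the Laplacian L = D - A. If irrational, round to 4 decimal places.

0.5858

With the vertex order [0, 1, 2, 3], the degrees are [2, 2, 1, 1], giving D = diag(2, 2, 1, 1) and L = D - A. The smallest Laplacian eigenvalue is always 0. The next one, lambda_2 = 0.5858, measures how hard the graph is to disconnect: larger values mean better connectivity. The largest eigenvalue, 3.4142, is at most the vertex count 4. By the matrix-tree theorem the graph has (1/4) * product of the nonzero eigenvalues = 1 spanning tree.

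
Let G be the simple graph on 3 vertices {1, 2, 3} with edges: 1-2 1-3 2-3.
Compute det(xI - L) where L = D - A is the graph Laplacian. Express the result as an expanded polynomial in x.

x^3 - 6x^2 + 9x

Each diagonal entry of L is the vertex degree and each off-diagonal entry is -1 where an edge is present, 0 otherwise; in the order [1, 2, 3] the diagonal is [2, 2, 2]. L has integer entries, so p(x) = det(xI - L) has integer coefficients. Expanding the determinant yields x^3 - 6x^2 + 9x. The constant term is 0 because L is singular (the all-ones vector lies in its kernel). There is one zero in the spectrum, matching the 1 component. The largest eigenvalue, 3, is at most the vertex count 3.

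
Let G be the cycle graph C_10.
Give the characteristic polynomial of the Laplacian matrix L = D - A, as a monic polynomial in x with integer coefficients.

x^10 - 20x^9 + 170x^8 - 800x^7 + 2275x^6 - 4004x^5 + 4290x^4 - 2640x^3 + 825x^2 - 100x

The graph has 10 vertices and degree multiset [2, 2, 2, 2, 2, 2, 2, 2, 2, 2]; D is the diagonal matrix of degrees and L = D - A. L has integer entries, so p(x) = det(xI - L) has integer coefficients. Expanding the determinant yields x^10 - 20x^9 + 170x^8 - 800x^7 + 2275x^6 - 4004x^5 + 4290x^4 - 2640x^3 + 825x^2 - 100x. Since p(0) = det(-L) = 0, x divides p(x). The eigenvalues sum to 20, which equals trace(L) = 2|E|.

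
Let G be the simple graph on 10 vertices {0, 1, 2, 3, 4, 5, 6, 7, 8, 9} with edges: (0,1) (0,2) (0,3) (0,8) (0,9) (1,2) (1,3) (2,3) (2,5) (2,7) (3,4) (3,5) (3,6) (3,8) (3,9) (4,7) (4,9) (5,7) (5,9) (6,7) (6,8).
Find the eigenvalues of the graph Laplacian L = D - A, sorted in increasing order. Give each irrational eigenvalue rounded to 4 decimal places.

[0, 2.0181, 2.1534, 2.9867, 3.4497, 4.3106, 5.2970, 5.8815, 6.7713, 9.1316]

Reading degrees in the order [0, 1, 2, 3, 4, 5, 6, 7, 8, 9] gives [5, 3, 5, 8, 3, 4, 3, 4, 3, 4]; set D = diag(5, 3, 5, 8, 3, 4, 3, 4, 3, 4) and form L = D - A. The multiplicity of 0 as a Laplacian eigenvalue equals the number of connected components. The single zero eigenvalue shows the graph is connected. The eigenvalues sum to 42, which equals trace(L) = 2|E|.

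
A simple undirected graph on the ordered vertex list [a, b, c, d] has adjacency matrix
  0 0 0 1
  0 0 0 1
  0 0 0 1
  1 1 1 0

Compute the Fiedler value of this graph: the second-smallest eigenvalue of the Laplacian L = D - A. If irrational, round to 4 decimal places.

Each diagonal entry of L is the vertex degree and each off-diagonal entry is -1 where an edge is present, 0 otherwise; in the order [a, b, c, d] the diagonal is [1, 1, 1, 3]. The sorted Laplacian eigenvalues are [0, 1, 1, 4]; the algebraic connectivity is the second entry, 1.

1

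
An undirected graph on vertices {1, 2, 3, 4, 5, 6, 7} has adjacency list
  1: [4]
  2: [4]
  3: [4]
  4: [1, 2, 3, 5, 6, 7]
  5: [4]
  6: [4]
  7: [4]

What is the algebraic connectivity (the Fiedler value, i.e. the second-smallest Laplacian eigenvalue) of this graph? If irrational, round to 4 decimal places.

Each diagonal entry of L is the vertex degree and each off-diagonal entry is -1 where an edge is present, 0 otherwise; in the order [1, 2, 3, 4, 5, 6, 7] the diagonal is [1, 1, 1, 6, 1, 1, 1]. The sorted Laplacian eigenvalues are [0, 1, 1, 1, 1, 1, 7]; the algebraic connectivity is the second entry, 1. There is one zero in the spectrum, matching the 1 component.

1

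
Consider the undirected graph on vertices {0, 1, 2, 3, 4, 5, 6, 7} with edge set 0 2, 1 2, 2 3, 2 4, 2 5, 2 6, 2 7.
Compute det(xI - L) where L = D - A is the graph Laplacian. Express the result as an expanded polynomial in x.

Reading degrees in the order [0, 1, 2, 3, 4, 5, 6, 7] gives [1, 1, 7, 1, 1, 1, 1, 1]; set D = diag(1, 1, 7, 1, 1, 1, 1, 1) and form L = D - A. The eigenvalues of L are [0, 1, 1, 1, 1, 1, 1, 8]; the characteristic polynomial is the product of (x - lambda_i), which multiplies out to x^8 - 14x^7 + 63x^6 - 140x^5 + 175x^4 - 126x^3 + 49x^2 - 8x. The constant term is 0 because L is singular (the all-ones vector lies in its kernel). The largest eigenvalue, 8, is at most the vertex count 8.

x^8 - 14x^7 + 63x^6 - 140x^5 + 175x^4 - 126x^3 + 49x^2 - 8x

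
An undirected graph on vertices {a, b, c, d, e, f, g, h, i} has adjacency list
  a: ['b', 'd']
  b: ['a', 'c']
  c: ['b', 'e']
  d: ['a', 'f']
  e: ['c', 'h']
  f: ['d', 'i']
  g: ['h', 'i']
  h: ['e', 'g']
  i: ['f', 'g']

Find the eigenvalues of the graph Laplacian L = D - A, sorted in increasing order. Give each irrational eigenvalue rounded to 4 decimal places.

Each diagonal entry of L is the vertex degree and each off-diagonal entry is -1 where an edge is present, 0 otherwise; in the order [a, b, c, d, e, f, g, h, i] the diagonal is [2, 2, 2, 2, 2, 2, 2, 2, 2]. L is symmetric positive semidefinite, so every eigenvalue is real and nonnegative. The single zero eigenvalue shows the graph is connected. There is one zero in the spectrum, matching the 1 component. The largest eigenvalue, 3.8794, is at most the vertex count 9.

[0, 0.4679, 0.4679, 1.6527, 1.6527, 3, 3, 3.8794, 3.8794]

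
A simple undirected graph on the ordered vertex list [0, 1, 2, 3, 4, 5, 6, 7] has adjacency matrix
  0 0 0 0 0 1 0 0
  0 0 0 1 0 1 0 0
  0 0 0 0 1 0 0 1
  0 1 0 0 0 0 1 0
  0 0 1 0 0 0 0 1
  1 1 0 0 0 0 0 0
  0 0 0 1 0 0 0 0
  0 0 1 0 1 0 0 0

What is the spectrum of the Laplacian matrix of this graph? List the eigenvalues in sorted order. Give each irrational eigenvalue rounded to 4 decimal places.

[0, 0, 0.3820, 1.3820, 2.6180, 3, 3, 3.6180]

With the vertex order [0, 1, 2, 3, 4, 5, 6, 7], the degrees are [1, 2, 2, 2, 2, 2, 1, 2], giving D = diag(1, 2, 2, 2, 2, 2, 1, 2) and L = D - A. Since every row of L sums to 0, the all-ones vector is in the kernel and 0 is an eigenvalue. The 2 zero eigenvalues correspond to the 2 connected components. There are 2 zeros in the spectrum, matching the 2 components.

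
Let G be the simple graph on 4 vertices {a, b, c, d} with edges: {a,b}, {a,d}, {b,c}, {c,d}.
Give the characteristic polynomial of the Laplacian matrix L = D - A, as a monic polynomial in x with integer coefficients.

x^4 - 8x^3 + 20x^2 - 16x

Each diagonal entry of L is the vertex degree and each off-diagonal entry is -1 where an edge is present, 0 otherwise; in the order [a, b, c, d] the diagonal is [2, 2, 2, 2]. The eigenvalues of L are [0, 2, 2, 4]; the characteristic polynomial is the product of (x - lambda_i), which multiplies out to x^4 - 8x^3 + 20x^2 - 16x. The coefficient of x^3 equals -trace(L) = -8, matching the sum of degrees. By the matrix-tree theorem the graph has (1/4) * product of the nonzero eigenvalues = 4 spanning trees. There is one zero in the spectrum, matching the 1 component.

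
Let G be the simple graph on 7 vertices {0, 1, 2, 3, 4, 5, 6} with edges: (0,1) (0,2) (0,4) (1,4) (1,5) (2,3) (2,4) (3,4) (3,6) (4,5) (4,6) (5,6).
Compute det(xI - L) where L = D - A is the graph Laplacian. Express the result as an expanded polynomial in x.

Each diagonal entry of L is the vertex degree and each off-diagonal entry is -1 where an edge is present, 0 otherwise; in the order [0, 1, 2, 3, 4, 5, 6] the diagonal is [3, 3, 3, 3, 6, 3, 3]. The eigenvalues of L are [0, 2, 2, 4, 4, 5, 7]; the characteristic polynomial is the product of (x - lambda_i), which multiplies out to x^7 - 24x^6 + 231x^5 - 1140x^4 + 3036x^3 - 4128x^2 + 2240x. The coefficient of x^6 equals -trace(L) = -24, matching the sum of degrees. By the matrix-tree theorem the graph has (1/7) * product of the nonzero eigenvalues = 320 spanning trees.

x^7 - 24x^6 + 231x^5 - 1140x^4 + 3036x^3 - 4128x^2 + 2240x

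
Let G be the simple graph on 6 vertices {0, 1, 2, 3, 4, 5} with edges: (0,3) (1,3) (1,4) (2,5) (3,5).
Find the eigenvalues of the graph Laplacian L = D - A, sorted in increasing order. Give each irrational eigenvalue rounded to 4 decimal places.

Each diagonal entry of L is the vertex degree and each off-diagonal entry is -1 where an edge is present, 0 otherwise; in the order [0, 1, 2, 3, 4, 5] the diagonal is [1, 2, 1, 3, 1, 2]. The multiplicity of 0 as a Laplacian eigenvalue equals the number of connected components. The single zero eigenvalue shows the graph is connected. The eigenvalues sum to 10, which equals trace(L) = 2|E|.

[0, 0.3820, 0.6972, 2, 2.6180, 4.3028]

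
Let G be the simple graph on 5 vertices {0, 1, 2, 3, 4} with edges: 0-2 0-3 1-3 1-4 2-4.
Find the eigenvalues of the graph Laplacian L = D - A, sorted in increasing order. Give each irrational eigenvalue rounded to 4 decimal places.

[0, 1.3820, 1.3820, 3.6180, 3.6180]

Reading degrees in the order [0, 1, 2, 3, 4] gives [2, 2, 2, 2, 2]; set D = diag(2, 2, 2, 2, 2) and form L = D - A. Since every row of L sums to 0, the all-ones vector is in the kernel and 0 is an eigenvalue.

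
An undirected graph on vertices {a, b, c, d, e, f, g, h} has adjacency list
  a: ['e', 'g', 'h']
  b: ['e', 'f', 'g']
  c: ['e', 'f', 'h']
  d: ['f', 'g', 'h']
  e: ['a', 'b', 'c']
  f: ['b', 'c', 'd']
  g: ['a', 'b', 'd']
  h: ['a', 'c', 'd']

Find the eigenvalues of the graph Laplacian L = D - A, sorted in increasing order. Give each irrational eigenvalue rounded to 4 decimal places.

Reading degrees in the order [a, b, c, d, e, f, g, h] gives [3, 3, 3, 3, 3, 3, 3, 3]; set D = diag(3, 3, 3, 3, 3, 3, 3, 3) and form L = D - A. The multiplicity of 0 as a Laplacian eigenvalue equals the number of connected components. The single zero eigenvalue shows the graph is connected.

[0, 2, 2, 2, 4, 4, 4, 6]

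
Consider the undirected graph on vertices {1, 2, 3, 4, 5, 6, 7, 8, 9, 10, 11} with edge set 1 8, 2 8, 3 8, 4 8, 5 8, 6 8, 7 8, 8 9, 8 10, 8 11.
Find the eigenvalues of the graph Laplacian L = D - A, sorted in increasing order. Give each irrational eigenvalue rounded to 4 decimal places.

[0, 1, 1, 1, 1, 1, 1, 1, 1, 1, 11]

Each diagonal entry of L is the vertex degree and each off-diagonal entry is -1 where an edge is present, 0 otherwise; in the order [1, 2, 3, 4, 5, 6, 7, 8, 9, 10, 11] the diagonal is [1, 1, 1, 1, 1, 1, 1, 10, 1, 1, 1]. Diagonalising L (or applying a numerical eigensolver to the 11x11 matrix) gives the spectrum above. The single zero eigenvalue shows the graph is connected. The eigenvalues sum to 20, which equals trace(L) = 2|E|. The largest eigenvalue, 11, is at most the vertex count 11.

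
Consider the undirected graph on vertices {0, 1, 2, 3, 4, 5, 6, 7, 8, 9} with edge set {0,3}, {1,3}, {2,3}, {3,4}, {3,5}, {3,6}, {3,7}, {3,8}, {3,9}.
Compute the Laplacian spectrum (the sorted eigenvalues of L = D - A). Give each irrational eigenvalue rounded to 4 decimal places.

Each diagonal entry of L is the vertex degree and each off-diagonal entry is -1 where an edge is present, 0 otherwise; in the order [0, 1, 2, 3, 4, 5, 6, 7, 8, 9] the diagonal is [1, 1, 1, 9, 1, 1, 1, 1, 1, 1]. Since every row of L sums to 0, the all-ones vector is in the kernel and 0 is an eigenvalue. The single zero eigenvalue shows the graph is connected. The largest eigenvalue, 10, is at most the vertex count 10.

[0, 1, 1, 1, 1, 1, 1, 1, 1, 10]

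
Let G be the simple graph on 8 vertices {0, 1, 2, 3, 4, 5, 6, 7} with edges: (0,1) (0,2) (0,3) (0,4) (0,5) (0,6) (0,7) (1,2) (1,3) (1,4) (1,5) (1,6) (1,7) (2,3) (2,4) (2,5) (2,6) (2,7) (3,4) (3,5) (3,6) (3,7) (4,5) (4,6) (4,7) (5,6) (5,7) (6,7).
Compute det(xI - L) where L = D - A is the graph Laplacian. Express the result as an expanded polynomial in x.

x^8 - 56x^7 + 1344x^6 - 17920x^5 + 143360x^4 - 688128x^3 + 1835008x^2 - 2097152x

Reading degrees in the order [0, 1, 2, 3, 4, 5, 6, 7] gives [7, 7, 7, 7, 7, 7, 7, 7]; set D = diag(7, 7, 7, 7, 7, 7, 7, 7) and form L = D - A. L has integer entries, so p(x) = det(xI - L) has integer coefficients. Expanding the determinant yields x^8 - 56x^7 + 1344x^6 - 17920x^5 + 143360x^4 - 688128x^3 + 1835008x^2 - 2097152x. The coefficient of x^7 equals -trace(L) = -56, matching the sum of degrees. The eigenvalues sum to 56, which equals trace(L) = 2|E|. The largest eigenvalue, 8, is at most the vertex count 8.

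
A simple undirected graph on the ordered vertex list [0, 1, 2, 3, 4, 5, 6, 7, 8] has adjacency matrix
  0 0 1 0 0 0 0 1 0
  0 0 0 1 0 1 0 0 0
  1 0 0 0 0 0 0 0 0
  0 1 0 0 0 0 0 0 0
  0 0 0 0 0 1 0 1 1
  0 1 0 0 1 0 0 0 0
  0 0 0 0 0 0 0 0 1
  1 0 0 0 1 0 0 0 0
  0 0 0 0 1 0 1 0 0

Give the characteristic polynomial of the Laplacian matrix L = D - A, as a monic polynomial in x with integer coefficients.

x^9 - 16x^8 + 104x^7 - 354x^6 + 677x^5 - 724x^4 + 405x^3 - 102x^2 + 9x

Each diagonal entry of L is the vertex degree and each off-diagonal entry is -1 where an edge is present, 0 otherwise; in the order [0, 1, 2, 3, 4, 5, 6, 7, 8] the diagonal is [2, 2, 1, 1, 3, 2, 1, 2, 2]. Computing det(xI - L) by cofactor expansion (or equivalently via sum-over-permutations) gives x^9 - 16x^8 + 104x^7 - 354x^6 + 677x^5 - 724x^4 + 405x^3 - 102x^2 + 9x. The constant term is 0 because L is singular (the all-ones vector lies in its kernel). By the matrix-tree theorem the graph has (1/9) * product of the nonzero eigenvalues = 1 spanning tree.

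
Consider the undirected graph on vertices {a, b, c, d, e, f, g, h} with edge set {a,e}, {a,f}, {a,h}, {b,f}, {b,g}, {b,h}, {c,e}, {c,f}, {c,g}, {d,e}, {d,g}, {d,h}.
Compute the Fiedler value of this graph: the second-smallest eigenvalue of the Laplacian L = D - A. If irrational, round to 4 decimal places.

With the vertex order [a, b, c, d, e, f, g, h], the degrees are [3, 3, 3, 3, 3, 3, 3, 3], giving D = diag(3, 3, 3, 3, 3, 3, 3, 3) and L = D - A. Computing the eigenvalues of L and sorting gives [0, 2, 2, 2, 4, 4, 4, 6]. The Fiedler value lambda_2 = 2 is strictly positive, so the graph is connected. The largest eigenvalue, 6, is at most the vertex count 8.

2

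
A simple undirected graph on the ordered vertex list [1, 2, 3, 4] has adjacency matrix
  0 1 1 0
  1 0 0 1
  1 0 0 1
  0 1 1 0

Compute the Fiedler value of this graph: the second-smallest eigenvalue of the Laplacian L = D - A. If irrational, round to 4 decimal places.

2

Each diagonal entry of L is the vertex degree and each off-diagonal entry is -1 where an edge is present, 0 otherwise; in the order [1, 2, 3, 4] the diagonal is [2, 2, 2, 2]. Computing the eigenvalues of L and sorting gives [0, 2, 2, 4]. The Fiedler value lambda_2 = 2 is strictly positive, so the graph is connected.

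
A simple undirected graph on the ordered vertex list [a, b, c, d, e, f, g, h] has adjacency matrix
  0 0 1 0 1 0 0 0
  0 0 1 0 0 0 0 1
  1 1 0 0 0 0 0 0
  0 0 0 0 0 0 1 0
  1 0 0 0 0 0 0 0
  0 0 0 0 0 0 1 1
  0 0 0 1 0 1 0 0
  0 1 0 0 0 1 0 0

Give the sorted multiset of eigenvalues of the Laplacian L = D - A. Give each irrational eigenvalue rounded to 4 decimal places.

With the vertex order [a, b, c, d, e, f, g, h], the degrees are [2, 2, 2, 1, 1, 2, 2, 2], giving D = diag(2, 2, 2, 1, 1, 2, 2, 2) and L = D - A. Diagonalising L (or applying a numerical eigensolver to the 8x8 matrix) gives the spectrum above. The single zero eigenvalue shows the graph is connected.

[0, 0.1522, 0.5858, 1.2346, 2, 2.7654, 3.4142, 3.8478]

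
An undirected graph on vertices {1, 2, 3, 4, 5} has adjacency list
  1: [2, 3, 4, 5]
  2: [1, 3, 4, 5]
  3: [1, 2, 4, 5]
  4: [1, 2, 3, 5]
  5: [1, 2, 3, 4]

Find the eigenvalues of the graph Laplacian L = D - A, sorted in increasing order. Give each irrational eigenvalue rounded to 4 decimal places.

[0, 5, 5, 5, 5]

Reading degrees in the order [1, 2, 3, 4, 5] gives [4, 4, 4, 4, 4]; set D = diag(4, 4, 4, 4, 4) and form L = D - A. Since every row of L sums to 0, the all-ones vector is in the kernel and 0 is an eigenvalue.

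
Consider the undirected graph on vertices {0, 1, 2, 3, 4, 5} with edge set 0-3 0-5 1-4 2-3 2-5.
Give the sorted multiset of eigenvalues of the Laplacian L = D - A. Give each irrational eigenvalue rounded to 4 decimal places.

Reading degrees in the order [0, 1, 2, 3, 4, 5] gives [2, 1, 2, 2, 1, 2]; set D = diag(2, 1, 2, 2, 1, 2) and form L = D - A. Diagonalising L (or applying a numerical eigensolver to the 6x6 matrix) gives the spectrum above. The 2 zero eigenvalues correspond to the 2 connected components. The largest eigenvalue, 4, is at most the vertex count 6. The eigenvalues sum to 10, which equals trace(L) = 2|E|.

[0, 0, 2, 2, 2, 4]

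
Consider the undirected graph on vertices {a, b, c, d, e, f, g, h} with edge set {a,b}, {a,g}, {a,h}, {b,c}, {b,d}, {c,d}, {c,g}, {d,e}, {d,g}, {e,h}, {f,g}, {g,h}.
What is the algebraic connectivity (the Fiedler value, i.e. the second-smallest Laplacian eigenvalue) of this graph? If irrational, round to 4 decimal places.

With the vertex order [a, b, c, d, e, f, g, h], the degrees are [3, 3, 3, 4, 2, 1, 5, 3], giving D = diag(3, 3, 3, 4, 2, 1, 5, 3) and L = D - A. Computing the eigenvalues of L and sorting gives [0, 0.9003, 1.5971, 2.1908, 3.4705, 4.5532, 4.8218, 6.4664]. The Fiedler value lambda_2 = 0.9003 is strictly positive, so the graph is connected. The largest eigenvalue, 6.4664, is at most the vertex count 8.

0.9003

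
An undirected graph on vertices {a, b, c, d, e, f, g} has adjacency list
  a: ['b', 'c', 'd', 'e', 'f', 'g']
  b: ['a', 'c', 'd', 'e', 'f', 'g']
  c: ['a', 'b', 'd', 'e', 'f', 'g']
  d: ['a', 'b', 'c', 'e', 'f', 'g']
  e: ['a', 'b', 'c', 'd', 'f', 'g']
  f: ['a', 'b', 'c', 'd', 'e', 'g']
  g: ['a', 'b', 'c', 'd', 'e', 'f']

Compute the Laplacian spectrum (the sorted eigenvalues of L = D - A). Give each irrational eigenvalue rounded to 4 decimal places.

[0, 7, 7, 7, 7, 7, 7]

Reading degrees in the order [a, b, c, d, e, f, g] gives [6, 6, 6, 6, 6, 6, 6]; set D = diag(6, 6, 6, 6, 6, 6, 6) and form L = D - A. Since every row of L sums to 0, the all-ones vector is in the kernel and 0 is an eigenvalue. By the matrix-tree theorem the graph has (1/7) * product of the nonzero eigenvalues = 16807 spanning trees.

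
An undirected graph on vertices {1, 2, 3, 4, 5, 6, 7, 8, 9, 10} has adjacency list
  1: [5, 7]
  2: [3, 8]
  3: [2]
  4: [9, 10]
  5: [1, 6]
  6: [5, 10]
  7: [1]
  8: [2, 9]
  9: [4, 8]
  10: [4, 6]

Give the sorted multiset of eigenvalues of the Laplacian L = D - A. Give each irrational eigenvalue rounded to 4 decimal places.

[0, 0.0979, 0.3820, 0.8244, 1.3820, 2, 2.6180, 3.1756, 3.6180, 3.9021]

Each diagonal entry of L is the vertex degree and each off-diagonal entry is -1 where an edge is present, 0 otherwise; in the order [1, 2, 3, 4, 5, 6, 7, 8, 9, 10] the diagonal is [2, 2, 1, 2, 2, 2, 1, 2, 2, 2]. The multiplicity of 0 as a Laplacian eigenvalue equals the number of connected components. The eigenvalues sum to 18, which equals trace(L) = 2|E|.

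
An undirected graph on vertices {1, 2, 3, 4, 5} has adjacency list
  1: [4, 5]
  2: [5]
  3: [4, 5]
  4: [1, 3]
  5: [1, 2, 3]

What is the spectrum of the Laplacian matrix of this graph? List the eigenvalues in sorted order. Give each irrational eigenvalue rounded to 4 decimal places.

With the vertex order [1, 2, 3, 4, 5], the degrees are [2, 1, 2, 2, 3], giving D = diag(2, 1, 2, 2, 3) and L = D - A. Diagonalising L (or applying a numerical eigensolver to the 5x5 matrix) gives the spectrum above. The single zero eigenvalue shows the graph is connected. By the matrix-tree theorem the graph has (1/5) * product of the nonzero eigenvalues = 4 spanning trees.

[0, 0.8299, 2, 2.6889, 4.4812]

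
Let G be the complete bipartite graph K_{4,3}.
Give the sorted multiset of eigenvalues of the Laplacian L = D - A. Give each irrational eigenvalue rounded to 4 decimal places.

[0, 3, 3, 3, 4, 4, 7]

The graph has 7 vertices and degree multiset [4, 4, 4, 3, 3, 3, 3]; D is the diagonal matrix of degrees and L = D - A. Since every row of L sums to 0, the all-ones vector is in the kernel and 0 is an eigenvalue.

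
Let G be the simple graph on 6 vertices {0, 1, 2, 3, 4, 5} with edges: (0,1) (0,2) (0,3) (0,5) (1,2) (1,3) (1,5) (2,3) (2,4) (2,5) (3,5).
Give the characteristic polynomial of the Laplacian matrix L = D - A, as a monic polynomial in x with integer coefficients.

x^6 - 22x^5 + 186x^4 - 740x^3 + 1325x^2 - 750x

Reading degrees in the order [0, 1, 2, 3, 4, 5] gives [4, 4, 5, 4, 1, 4]; set D = diag(4, 4, 5, 4, 1, 4) and form L = D - A. The eigenvalues of L are [0, 1, 5, 5, 5, 6]; the characteristic polynomial is the product of (x - lambda_i), which multiplies out to x^6 - 22x^5 + 186x^4 - 740x^3 + 1325x^2 - 750x. Since p(0) = det(-L) = 0, x divides p(x). The largest eigenvalue, 6, is at most the vertex count 6.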